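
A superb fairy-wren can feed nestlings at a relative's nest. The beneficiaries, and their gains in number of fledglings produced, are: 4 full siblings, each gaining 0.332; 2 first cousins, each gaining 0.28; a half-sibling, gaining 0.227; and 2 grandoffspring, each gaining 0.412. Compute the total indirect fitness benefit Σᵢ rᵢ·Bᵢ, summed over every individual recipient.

0.99675

r to a full sibling = 1/2 (full sibs share both parents — two paths of length 2: r = 2·(1/2)^2 = 1/2).
r to a first cousin = 1/8 (first cousins share one grandparent pair — two paths of length 4: r = 2·(1/2)^4 = 1/8).
r to a half-sibling = 0.25 (half-sibs share one parent — one path of length 2: r = (1/2)^2 = 1/4).
r to a grandoffspring = 0.25 (two parent–offspring links: r = (1/2)^2 = 1/4).
Summing one r·B term per recipient: 4·0.5·0.332 + 2·0.125·0.28 + 1·0.25·0.227 + 2·0.25·0.412 = 0.99675.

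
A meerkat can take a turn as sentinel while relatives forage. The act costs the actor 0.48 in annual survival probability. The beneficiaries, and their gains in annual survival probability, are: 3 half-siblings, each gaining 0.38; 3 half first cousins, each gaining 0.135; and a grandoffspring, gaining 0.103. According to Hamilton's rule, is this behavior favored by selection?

Hamilton's rule: the trait is favored when the sum of r·B over every recipient exceeds the actor's cost C.
r to a half-sibling = 0.25 (half-sibs share one parent — one path of length 2: r = (1/2)^2 = 1/4).
r to a half first cousin = 0.0625 (half first cousins share one grandparent — one path of length 4: r = (1/2)^4 = 1/16).
r to a grandoffspring = 1/4 (two parent–offspring links: r = (1/2)^2 = 1/4).
Summing one r·B term per recipient: 3·0.25·0.38 + 3·0.0625·0.135 + 1·0.25·0.103 = 0.3360625.
0.3360625 < 0.48: the indirect benefit is less than the cost.

No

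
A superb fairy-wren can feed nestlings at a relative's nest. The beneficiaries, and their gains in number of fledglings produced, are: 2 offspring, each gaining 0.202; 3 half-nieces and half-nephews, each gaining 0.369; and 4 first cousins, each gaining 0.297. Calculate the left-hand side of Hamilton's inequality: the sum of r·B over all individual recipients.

0.488875

r to an offspring = 0.5 (one parent–offspring link: r = (1/2)^1 = 1/2).
r to a half-niece or half-nephew = 1/8 (half-aunt/uncle↔niece/nephew: one path of length 3: r = (1/2)^3 = 1/8).
r to a first cousin = 0.125 (first cousins share one grandparent pair — two paths of length 4: r = 2·(1/2)^4 = 1/8).
Summing one r·B term per recipient: 2·0.5·0.202 + 3·0.125·0.369 + 4·0.125·0.297 = 0.488875.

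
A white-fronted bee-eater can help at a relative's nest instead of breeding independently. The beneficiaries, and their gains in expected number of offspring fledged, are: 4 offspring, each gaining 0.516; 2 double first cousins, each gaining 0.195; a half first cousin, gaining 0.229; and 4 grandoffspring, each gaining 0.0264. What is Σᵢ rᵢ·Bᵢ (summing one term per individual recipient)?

r to an offspring = 0.5 (one parent–offspring link: r = (1/2)^1 = 1/2).
r to a double first cousin = 0.25 (double first cousins share both grandparent pairs — four paths of length 4: r = 4·(1/2)^4 = 1/4).
r to a half first cousin = 1/16 (half first cousins share one grandparent — one path of length 4: r = (1/2)^4 = 1/16).
r to a grandoffspring = 1/4 (two parent–offspring links: r = (1/2)^2 = 1/4).
Summing one r·B term per recipient: 4·0.5·0.516 + 2·0.25·0.195 + 1·0.0625·0.229 + 4·0.25·0.0264 = 1.1702125.

1.1702125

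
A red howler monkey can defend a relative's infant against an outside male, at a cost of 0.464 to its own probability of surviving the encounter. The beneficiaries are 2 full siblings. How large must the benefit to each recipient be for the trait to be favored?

0.464

r to a full sibling = 0.5 (full sibs share both parents — two paths of length 2: r = 2·(1/2)^2 = 1/2).
Hamilton's rule with n recipients of equal r: n·r·B > C, so B > C/(n·r) = 0.464/(2·0.5) = 0.464.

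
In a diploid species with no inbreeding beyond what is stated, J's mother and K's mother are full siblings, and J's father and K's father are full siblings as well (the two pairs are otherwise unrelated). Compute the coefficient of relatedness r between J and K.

Relatedness sums over independent paths through distinct common ancestors.
J and K are related in two ways: first cousins through their mothers (r = 1/8) and first cousins through their fathers (r = 1/8) — i.e. double first cousins.
r = 1/8 + 1/8 = 1/4 = 0.25.

0.25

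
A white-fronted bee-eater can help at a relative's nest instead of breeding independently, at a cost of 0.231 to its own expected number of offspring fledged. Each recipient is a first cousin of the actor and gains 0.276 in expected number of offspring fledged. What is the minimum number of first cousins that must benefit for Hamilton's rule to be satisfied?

r to a first cousin = 0.125 (first cousins share one grandparent pair — two paths of length 4: r = 2·(1/2)^4 = 1/8).
Hamilton's rule: n·r·B > C  ⇒  n > C/(r·B) = 0.231/(0.125·0.276) = 6.696.
The smallest integer exceeding 6.696 is 7.

7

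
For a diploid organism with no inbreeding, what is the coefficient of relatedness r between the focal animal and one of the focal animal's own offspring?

Each parent–offspring link contributes a factor of 1/2, and independent paths through distinct common ancestors add.
One parent–offspring link: r = (1/2)^1 = 1/2.

0.5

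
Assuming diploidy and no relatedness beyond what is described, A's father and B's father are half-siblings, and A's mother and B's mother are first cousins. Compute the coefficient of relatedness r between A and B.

0.09375

With two independent routes of shared ancestry, r is the sum of the two contributions.
A and B are related in two ways: half first cousins through their fathers (r = 1/16) and second cousins through their mothers (r = 1/32).
r = 1/16 + 1/32 = 3/32 = 0.09375.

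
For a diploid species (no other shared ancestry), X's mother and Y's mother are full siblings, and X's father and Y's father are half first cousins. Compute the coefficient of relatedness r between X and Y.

Relatedness sums over independent paths through distinct common ancestors.
X and Y are related in two ways: first cousins through their mothers (r = 1/8) and half second cousins through their fathers (r = 1/64).
r = 1/8 + 1/64 = 9/64 = 0.140625.

0.140625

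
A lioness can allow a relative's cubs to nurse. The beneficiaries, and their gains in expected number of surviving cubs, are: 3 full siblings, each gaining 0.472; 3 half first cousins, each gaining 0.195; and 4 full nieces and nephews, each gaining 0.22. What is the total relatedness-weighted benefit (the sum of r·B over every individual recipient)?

r to a full sibling = 0.5 (full sibs share both parents — two paths of length 2: r = 2·(1/2)^2 = 1/2).
r to a half first cousin = 1/16 (half first cousins share one grandparent — one path of length 4: r = (1/2)^4 = 1/16).
r to a full niece or nephew = 0.25 (full aunt/uncle↔niece/nephew: two paths of length 3 through the shared grandparent pair: r = 2·(1/2)^3 = 1/4).
Summing one r·B term per recipient: 3·0.5·0.472 + 3·0.0625·0.195 + 4·0.25·0.22 = 0.9645625.

0.9645625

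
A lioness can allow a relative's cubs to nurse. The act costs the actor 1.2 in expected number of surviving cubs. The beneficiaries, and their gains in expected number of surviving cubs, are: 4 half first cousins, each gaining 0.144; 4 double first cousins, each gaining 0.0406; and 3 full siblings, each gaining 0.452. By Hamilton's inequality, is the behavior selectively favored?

Hamilton's rule: the trait is favored when the sum of r·B over every recipient exceeds the actor's cost C.
r to a half first cousin = 0.0625 (half first cousins share one grandparent — one path of length 4: r = (1/2)^4 = 1/16).
r to a double first cousin = 0.25 (double first cousins share both grandparent pairs — four paths of length 4: r = 4·(1/2)^4 = 1/4).
r to a full sibling = 0.5 (full sibs share both parents — two paths of length 2: r = 2·(1/2)^2 = 1/2).
Summing one r·B term per recipient: 4·0.0625·0.144 + 4·0.25·0.0406 + 3·0.5·0.452 = 0.7546.
0.7546 < 1.2: the indirect benefit is less than the cost.

No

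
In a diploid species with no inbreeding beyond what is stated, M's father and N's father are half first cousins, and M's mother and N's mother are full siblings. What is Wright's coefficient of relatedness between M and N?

0.140625

With two independent routes of shared ancestry, r is the sum of the two contributions.
M and N are related in two ways: half second cousins through their fathers (r = 1/64) and first cousins through their mothers (r = 1/8).
r = 1/64 + 1/8 = 0.140625.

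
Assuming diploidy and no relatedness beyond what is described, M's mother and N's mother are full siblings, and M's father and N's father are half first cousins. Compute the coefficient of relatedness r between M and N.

With two independent routes of shared ancestry, r is the sum of the two contributions.
M and N are related in two ways: first cousins through their mothers (r = 1/8) and half second cousins through their fathers (r = 1/64).
r = 1/8 + 1/64 = 0.140625.

0.140625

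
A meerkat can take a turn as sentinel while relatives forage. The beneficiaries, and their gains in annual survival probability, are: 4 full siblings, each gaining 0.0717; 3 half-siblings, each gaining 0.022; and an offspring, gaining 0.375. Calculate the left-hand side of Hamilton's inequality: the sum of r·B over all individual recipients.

0.3474

r to a full sibling = 0.5 (full sibs share both parents — two paths of length 2: r = 2·(1/2)^2 = 1/2).
r to a half-sibling = 0.25 (half-sibs share one parent — one path of length 2: r = (1/2)^2 = 1/4).
r to an offspring = 0.5 (one parent–offspring link: r = (1/2)^1 = 1/2).
Summing one r·B term per recipient: 4·0.5·0.0717 + 3·0.25·0.022 + 1·0.5·0.375 = 0.3474.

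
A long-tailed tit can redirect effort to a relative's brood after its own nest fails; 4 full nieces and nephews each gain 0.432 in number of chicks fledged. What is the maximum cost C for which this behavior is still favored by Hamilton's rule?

0.432

r to a full niece or nephew = 1/4 (full aunt/uncle↔niece/nephew: two paths of length 3 through the shared grandparent pair: r = 2·(1/2)^3 = 1/4).
Hamilton's rule: n·r·B > C, so the trait is favored while C < n·r·B = 4·0.25·0.432 = 0.432.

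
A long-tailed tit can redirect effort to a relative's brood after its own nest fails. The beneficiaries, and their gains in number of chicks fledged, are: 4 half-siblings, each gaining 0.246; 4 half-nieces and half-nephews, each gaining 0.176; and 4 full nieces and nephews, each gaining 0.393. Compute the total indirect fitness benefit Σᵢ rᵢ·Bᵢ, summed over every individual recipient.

r to a half-sibling = 0.25 (half-sibs share one parent — one path of length 2: r = (1/2)^2 = 1/4).
r to a half-niece or half-nephew = 0.125 (half-aunt/uncle↔niece/nephew: one path of length 3: r = (1/2)^3 = 1/8).
r to a full niece or nephew = 1/4 (full aunt/uncle↔niece/nephew: two paths of length 3 through the shared grandparent pair: r = 2·(1/2)^3 = 1/4).
Summing one r·B term per recipient: 4·0.25·0.246 + 4·0.125·0.176 + 4·0.25·0.393 = 0.727.

0.727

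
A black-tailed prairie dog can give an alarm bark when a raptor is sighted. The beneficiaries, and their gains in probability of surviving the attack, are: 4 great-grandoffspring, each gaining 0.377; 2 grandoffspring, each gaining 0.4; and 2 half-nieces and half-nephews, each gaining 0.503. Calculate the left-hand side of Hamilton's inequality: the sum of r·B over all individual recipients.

0.51425

r to a great-grandoffspring = 0.125 (three parent–offspring links: r = (1/2)^3 = 1/8).
r to a grandoffspring = 1/4 (two parent–offspring links: r = (1/2)^2 = 1/4).
r to a half-niece or half-nephew = 0.125 (half-aunt/uncle↔niece/nephew: one path of length 3: r = (1/2)^3 = 1/8).
Summing one r·B term per recipient: 4·0.125·0.377 + 2·0.25·0.4 + 2·0.125·0.503 = 0.51425.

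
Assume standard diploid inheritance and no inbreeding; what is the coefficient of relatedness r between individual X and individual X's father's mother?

0.25

Each parent–offspring link contributes a factor of 1/2, and independent paths through distinct common ancestors add.
Two parent–offspring links: r = (1/2)^2 = 1/4.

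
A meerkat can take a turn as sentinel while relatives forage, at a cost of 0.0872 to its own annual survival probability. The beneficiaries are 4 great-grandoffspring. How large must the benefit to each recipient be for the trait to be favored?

0.1744

r to a great-grandoffspring = 0.125 (three parent–offspring links: r = (1/2)^3 = 1/8).
Hamilton's rule with n recipients of equal r: n·r·B > C, so B > C/(n·r) = 0.0872/(4·0.125) = 0.1744.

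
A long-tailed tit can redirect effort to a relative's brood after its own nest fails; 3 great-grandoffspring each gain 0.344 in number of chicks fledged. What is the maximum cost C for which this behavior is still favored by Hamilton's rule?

r to a great-grandoffspring = 1/8 (three parent–offspring links: r = (1/2)^3 = 1/8).
Hamilton's rule: n·r·B > C, so the trait is favored while C < n·r·B = 3·0.125·0.344 = 0.129.

0.129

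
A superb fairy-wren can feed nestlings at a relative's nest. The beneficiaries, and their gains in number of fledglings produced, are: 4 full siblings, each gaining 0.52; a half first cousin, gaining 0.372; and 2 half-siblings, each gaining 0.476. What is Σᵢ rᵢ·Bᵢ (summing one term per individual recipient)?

r to a full sibling = 0.5 (full sibs share both parents — two paths of length 2: r = 2·(1/2)^2 = 1/2).
r to a half first cousin = 0.0625 (half first cousins share one grandparent — one path of length 4: r = (1/2)^4 = 1/16).
r to a half-sibling = 1/4 (half-sibs share one parent — one path of length 2: r = (1/2)^2 = 1/4).
Summing one r·B term per recipient: 4·0.5·0.52 + 1·0.0625·0.372 + 2·0.25·0.476 = 1.30125.

1.30125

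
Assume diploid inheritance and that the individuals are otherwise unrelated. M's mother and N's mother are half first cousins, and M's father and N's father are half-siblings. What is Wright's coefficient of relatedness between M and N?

Independent pedigree routes through distinct common ancestors add.
M and N are related in two ways: half second cousins through their mothers (r = 1/64) and half first cousins through their fathers (r = 1/16).
r = 1/64 + 1/16 = 5/64 = 0.078125.

0.078125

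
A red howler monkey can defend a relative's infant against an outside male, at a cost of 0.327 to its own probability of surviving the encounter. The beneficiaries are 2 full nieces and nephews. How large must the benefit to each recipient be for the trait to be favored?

r to a full niece or nephew = 1/4 (full aunt/uncle↔niece/nephew: two paths of length 3 through the shared grandparent pair: r = 2·(1/2)^3 = 1/4).
Hamilton's rule with n recipients of equal r: n·r·B > C, so B > C/(n·r) = 0.327/(2·0.25) = 0.654.

0.654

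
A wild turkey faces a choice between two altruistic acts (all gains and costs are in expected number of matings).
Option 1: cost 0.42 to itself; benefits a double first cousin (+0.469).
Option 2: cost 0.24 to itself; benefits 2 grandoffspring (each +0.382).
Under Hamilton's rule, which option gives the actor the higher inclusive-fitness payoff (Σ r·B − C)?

Option 1: r to a double first cousin = 0.25.
Option 1: Σ r·B − C = (1·0.25·0.469) − 0.42 = -0.30275.
Option 2: r to a grandoffspring = 0.25.
Option 2: Σ r·B − C = (2·0.25·0.382) − 0.24 = -0.049.
Option 2 has the higher net inclusive-fitness payoff.

Option 2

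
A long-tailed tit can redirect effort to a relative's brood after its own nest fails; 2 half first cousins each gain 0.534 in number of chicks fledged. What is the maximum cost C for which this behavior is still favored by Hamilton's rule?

r to a half first cousin = 1/16 (half first cousins share one grandparent — one path of length 4: r = (1/2)^4 = 1/16).
Hamilton's rule: n·r·B > C, so the trait is favored while C < n·r·B = 2·0.0625·0.534 = 0.06675.

0.06675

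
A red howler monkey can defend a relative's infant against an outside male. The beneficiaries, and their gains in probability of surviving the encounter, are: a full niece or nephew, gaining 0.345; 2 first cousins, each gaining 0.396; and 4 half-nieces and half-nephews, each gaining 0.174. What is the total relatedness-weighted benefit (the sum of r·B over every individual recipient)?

0.27225

r to a full niece or nephew = 1/4 (full aunt/uncle↔niece/nephew: two paths of length 3 through the shared grandparent pair: r = 2·(1/2)^3 = 1/4).
r to a first cousin = 1/8 (first cousins share one grandparent pair — two paths of length 4: r = 2·(1/2)^4 = 1/8).
r to a half-niece or half-nephew = 1/8 (half-aunt/uncle↔niece/nephew: one path of length 3: r = (1/2)^3 = 1/8).
Summing one r·B term per recipient: 1·0.25·0.345 + 2·0.125·0.396 + 4·0.125·0.174 = 0.27225.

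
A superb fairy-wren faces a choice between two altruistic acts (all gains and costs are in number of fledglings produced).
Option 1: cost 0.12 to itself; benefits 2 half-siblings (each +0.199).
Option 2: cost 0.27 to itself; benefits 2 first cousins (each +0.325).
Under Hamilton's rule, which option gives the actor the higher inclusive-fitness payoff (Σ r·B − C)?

Option 1: r to a half-sibling = 0.25.
Option 1: Σ r·B − C = (2·0.25·0.199) − 0.12 = -0.0205.
Option 2: r to a first cousin = 0.125.
Option 2: Σ r·B − C = (2·0.125·0.325) − 0.27 = -0.18875.
Option 1 has the higher net inclusive-fitness payoff.

Option 1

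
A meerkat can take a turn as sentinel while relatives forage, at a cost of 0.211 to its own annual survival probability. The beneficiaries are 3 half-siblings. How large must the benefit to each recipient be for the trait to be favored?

0.2813

r to a half-sibling = 1/4 (half-sibs share one parent — one path of length 2: r = (1/2)^2 = 1/4).
Hamilton's rule with n recipients of equal r: n·r·B > C, so B > C/(n·r) = 0.211/(3·0.25) = 0.2813.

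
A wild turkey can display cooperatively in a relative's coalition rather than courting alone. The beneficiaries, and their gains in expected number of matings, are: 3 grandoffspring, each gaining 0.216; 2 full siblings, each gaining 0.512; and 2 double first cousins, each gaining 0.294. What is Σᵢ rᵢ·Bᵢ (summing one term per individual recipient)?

r to a grandoffspring = 0.25 (two parent–offspring links: r = (1/2)^2 = 1/4).
r to a full sibling = 0.5 (full sibs share both parents — two paths of length 2: r = 2·(1/2)^2 = 1/2).
r to a double first cousin = 0.25 (double first cousins share both grandparent pairs — four paths of length 4: r = 4·(1/2)^4 = 1/4).
Summing one r·B term per recipient: 3·0.25·0.216 + 2·0.5·0.512 + 2·0.25·0.294 = 0.821.

0.821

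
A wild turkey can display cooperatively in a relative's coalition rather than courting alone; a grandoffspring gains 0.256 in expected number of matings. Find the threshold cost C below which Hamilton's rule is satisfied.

0.064

r to a grandoffspring = 1/4 (two parent–offspring links: r = (1/2)^2 = 1/4).
Hamilton's rule: n·r·B > C, so the trait is favored while C < n·r·B = 1·0.25·0.256 = 0.064.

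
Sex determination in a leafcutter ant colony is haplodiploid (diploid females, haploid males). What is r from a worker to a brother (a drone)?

0.25

Her haploid brother carries none of their father's genes and a random half of their mother's genome; that half matches the maternal half of her own genome with probability 1/2: r = 1/2 · 1/2 = 1/4.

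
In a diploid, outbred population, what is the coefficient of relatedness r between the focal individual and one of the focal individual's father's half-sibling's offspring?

0.0625

Each parent–offspring link contributes a factor of 1/2, and independent paths through distinct common ancestors add.
Half first cousins share one grandparent — one path of length 4: r = (1/2)^4 = 1/16.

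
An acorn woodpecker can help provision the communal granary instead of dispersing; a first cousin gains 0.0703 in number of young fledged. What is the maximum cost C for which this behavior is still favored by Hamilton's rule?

r to a first cousin = 0.125 (first cousins share one grandparent pair — two paths of length 4: r = 2·(1/2)^4 = 1/8).
Hamilton's rule: n·r·B > C, so the trait is favored while C < n·r·B = 1·0.125·0.0703 = 0.0087875.

0.0087875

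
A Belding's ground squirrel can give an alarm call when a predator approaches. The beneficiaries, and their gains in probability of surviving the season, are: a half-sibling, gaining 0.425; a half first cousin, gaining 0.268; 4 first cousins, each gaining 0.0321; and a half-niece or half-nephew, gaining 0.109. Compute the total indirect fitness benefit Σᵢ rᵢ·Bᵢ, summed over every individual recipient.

0.152675

r to a half-sibling = 0.25 (half-sibs share one parent — one path of length 2: r = (1/2)^2 = 1/4).
r to a half first cousin = 0.0625 (half first cousins share one grandparent — one path of length 4: r = (1/2)^4 = 1/16).
r to a first cousin = 0.125 (first cousins share one grandparent pair — two paths of length 4: r = 2·(1/2)^4 = 1/8).
r to a half-niece or half-nephew = 1/8 (half-aunt/uncle↔niece/nephew: one path of length 3: r = (1/2)^3 = 1/8).
Summing one r·B term per recipient: 1·0.25·0.425 + 1·0.0625·0.268 + 4·0.125·0.0321 + 1·0.125·0.109 = 0.152675.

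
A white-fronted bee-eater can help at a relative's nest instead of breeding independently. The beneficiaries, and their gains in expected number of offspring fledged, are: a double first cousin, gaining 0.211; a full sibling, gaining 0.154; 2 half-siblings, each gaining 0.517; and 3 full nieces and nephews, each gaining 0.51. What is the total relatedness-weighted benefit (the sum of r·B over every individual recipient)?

r to a double first cousin = 0.25 (double first cousins share both grandparent pairs — four paths of length 4: r = 4·(1/2)^4 = 1/4).
r to a full sibling = 1/2 (full sibs share both parents — two paths of length 2: r = 2·(1/2)^2 = 1/2).
r to a half-sibling = 0.25 (half-sibs share one parent — one path of length 2: r = (1/2)^2 = 1/4).
r to a full niece or nephew = 1/4 (full aunt/uncle↔niece/nephew: two paths of length 3 through the shared grandparent pair: r = 2·(1/2)^3 = 1/4).
Summing one r·B term per recipient: 1·0.25·0.211 + 1·0.5·0.154 + 2·0.25·0.517 + 3·0.25·0.51 = 0.77075.

0.77075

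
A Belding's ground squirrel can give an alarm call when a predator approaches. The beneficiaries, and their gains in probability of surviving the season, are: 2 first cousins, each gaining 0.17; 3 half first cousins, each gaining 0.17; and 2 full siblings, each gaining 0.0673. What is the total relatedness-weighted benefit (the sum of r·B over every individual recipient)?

r to a first cousin = 1/8 (first cousins share one grandparent pair — two paths of length 4: r = 2·(1/2)^4 = 1/8).
r to a half first cousin = 0.0625 (half first cousins share one grandparent — one path of length 4: r = (1/2)^4 = 1/16).
r to a full sibling = 1/2 (full sibs share both parents — two paths of length 2: r = 2·(1/2)^2 = 1/2).
Summing one r·B term per recipient: 2·0.125·0.17 + 3·0.0625·0.17 + 2·0.5·0.0673 = 0.141675.

0.141675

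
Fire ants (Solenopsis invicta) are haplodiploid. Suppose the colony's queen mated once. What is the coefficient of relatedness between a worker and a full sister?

0.75

Haplodiploid full sisters inherit their father's entire haploid genome identically (contributing 1/2) and on average half of their mother's contribution (1/2 · 1/2 = 1/4); r = 1/2 + 1/4 = 3/4.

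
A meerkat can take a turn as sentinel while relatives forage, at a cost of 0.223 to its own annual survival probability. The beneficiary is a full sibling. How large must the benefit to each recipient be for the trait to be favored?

r to a full sibling = 0.5 (full sibs share both parents — two paths of length 2: r = 2·(1/2)^2 = 1/2).
Hamilton's rule with n recipients of equal r: n·r·B > C, so B > C/(n·r) = 0.223/(1·0.5) = 0.446.

0.446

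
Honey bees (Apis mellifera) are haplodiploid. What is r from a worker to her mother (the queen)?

0.5

One meiotic link between diploid queen and diploid daughter: r = 1/2.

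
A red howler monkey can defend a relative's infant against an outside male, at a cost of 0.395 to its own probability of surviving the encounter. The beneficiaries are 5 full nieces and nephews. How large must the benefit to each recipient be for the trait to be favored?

0.316

r to a full niece or nephew = 0.25 (full aunt/uncle↔niece/nephew: two paths of length 3 through the shared grandparent pair: r = 2·(1/2)^3 = 1/4).
Hamilton's rule with n recipients of equal r: n·r·B > C, so B > C/(n·r) = 0.395/(5·0.25) = 0.316.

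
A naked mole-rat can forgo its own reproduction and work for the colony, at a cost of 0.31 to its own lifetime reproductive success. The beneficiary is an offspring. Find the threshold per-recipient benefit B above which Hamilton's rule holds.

r to an offspring = 0.5 (one parent–offspring link: r = (1/2)^1 = 1/2).
Hamilton's rule with n recipients of equal r: n·r·B > C, so B > C/(n·r) = 0.31/(1·0.5) = 0.62.

0.62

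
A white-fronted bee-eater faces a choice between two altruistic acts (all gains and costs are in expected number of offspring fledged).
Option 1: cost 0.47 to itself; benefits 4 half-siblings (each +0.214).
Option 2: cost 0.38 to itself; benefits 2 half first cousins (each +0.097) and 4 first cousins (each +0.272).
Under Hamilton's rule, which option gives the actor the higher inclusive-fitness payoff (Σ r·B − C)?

Option 2

Option 1: r to a half-sibling = 0.25.
Option 1: Σ r·B − C = (4·0.25·0.214) − 0.47 = -0.256.
Option 2: r to a half first cousin = 0.0625.
Option 2: r to a first cousin = 0.125.
Option 2: Σ r·B − C = (2·0.0625·0.097 + 4·0.125·0.272) − 0.38 = -0.231875.
Option 2 has the higher net inclusive-fitness payoff.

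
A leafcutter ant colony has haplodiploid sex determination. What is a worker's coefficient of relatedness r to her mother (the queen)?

One meiotic link between diploid queen and diploid daughter: r = 1/2.

0.5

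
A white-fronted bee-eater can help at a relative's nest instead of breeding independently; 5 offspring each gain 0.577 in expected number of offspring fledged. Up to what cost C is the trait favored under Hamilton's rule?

r to an offspring = 0.5 (one parent–offspring link: r = (1/2)^1 = 1/2).
Hamilton's rule: n·r·B > C, so the trait is favored while C < n·r·B = 5·0.5·0.577 = 1.4425.

1.4425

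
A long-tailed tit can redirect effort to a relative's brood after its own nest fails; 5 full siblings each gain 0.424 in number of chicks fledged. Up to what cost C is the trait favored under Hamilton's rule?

1.06

r to a full sibling = 1/2 (full sibs share both parents — two paths of length 2: r = 2·(1/2)^2 = 1/2).
Hamilton's rule: n·r·B > C, so the trait is favored while C < n·r·B = 5·0.5·0.424 = 1.06.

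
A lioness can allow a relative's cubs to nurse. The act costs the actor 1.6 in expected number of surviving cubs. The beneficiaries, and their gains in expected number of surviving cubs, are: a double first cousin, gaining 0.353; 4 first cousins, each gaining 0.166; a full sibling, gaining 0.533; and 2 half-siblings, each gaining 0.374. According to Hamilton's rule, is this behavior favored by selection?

No

Hamilton's rule: the trait is favored when the sum of r·B over every recipient exceeds the actor's cost C.
r to a double first cousin = 1/4 (double first cousins share both grandparent pairs — four paths of length 4: r = 4·(1/2)^4 = 1/4).
r to a first cousin = 1/8 (first cousins share one grandparent pair — two paths of length 4: r = 2·(1/2)^4 = 1/8).
r to a full sibling = 1/2 (full sibs share both parents — two paths of length 2: r = 2·(1/2)^2 = 1/2).
r to a half-sibling = 1/4 (half-sibs share one parent — one path of length 2: r = (1/2)^2 = 1/4).
Summing one r·B term per recipient: 1·0.25·0.353 + 4·0.125·0.166 + 1·0.5·0.533 + 2·0.25·0.374 = 0.62475.
0.62475 < 1.6: the indirect benefit is less than the cost.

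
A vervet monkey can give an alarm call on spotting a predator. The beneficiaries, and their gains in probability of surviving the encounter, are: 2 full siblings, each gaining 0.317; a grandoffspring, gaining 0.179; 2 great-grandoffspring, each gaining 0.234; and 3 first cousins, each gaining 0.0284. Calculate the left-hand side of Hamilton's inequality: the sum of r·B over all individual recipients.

r to a full sibling = 0.5 (full sibs share both parents — two paths of length 2: r = 2·(1/2)^2 = 1/2).
r to a grandoffspring = 0.25 (two parent–offspring links: r = (1/2)^2 = 1/4).
r to a great-grandoffspring = 1/8 (three parent–offspring links: r = (1/2)^3 = 1/8).
r to a first cousin = 0.125 (first cousins share one grandparent pair — two paths of length 4: r = 2·(1/2)^4 = 1/8).
Summing one r·B term per recipient: 2·0.5·0.317 + 1·0.25·0.179 + 2·0.125·0.234 + 3·0.125·0.0284 = 0.4309.

0.4309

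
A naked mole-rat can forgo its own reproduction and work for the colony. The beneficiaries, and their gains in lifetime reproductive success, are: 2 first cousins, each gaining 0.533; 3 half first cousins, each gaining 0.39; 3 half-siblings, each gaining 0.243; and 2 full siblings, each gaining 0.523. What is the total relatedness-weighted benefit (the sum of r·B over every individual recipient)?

0.911625

r to a first cousin = 1/8 (first cousins share one grandparent pair — two paths of length 4: r = 2·(1/2)^4 = 1/8).
r to a half first cousin = 1/16 (half first cousins share one grandparent — one path of length 4: r = (1/2)^4 = 1/16).
r to a half-sibling = 0.25 (half-sibs share one parent — one path of length 2: r = (1/2)^2 = 1/4).
r to a full sibling = 0.5 (full sibs share both parents — two paths of length 2: r = 2·(1/2)^2 = 1/2).
Summing one r·B term per recipient: 2·0.125·0.533 + 3·0.0625·0.39 + 3·0.25·0.243 + 2·0.5·0.523 = 0.911625.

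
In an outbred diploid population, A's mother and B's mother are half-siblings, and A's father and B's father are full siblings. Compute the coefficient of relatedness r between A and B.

0.1875

Independent pedigree routes through distinct common ancestors add.
A and B are related in two ways: half first cousins through their mothers (r = 1/16) and first cousins through their fathers (r = 1/8).
r = 1/16 + 1/8 = 0.1875.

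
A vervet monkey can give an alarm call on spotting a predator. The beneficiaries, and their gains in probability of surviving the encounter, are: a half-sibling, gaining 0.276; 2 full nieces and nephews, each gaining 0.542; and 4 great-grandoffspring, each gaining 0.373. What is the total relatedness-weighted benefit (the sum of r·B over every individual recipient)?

r to a half-sibling = 1/4 (half-sibs share one parent — one path of length 2: r = (1/2)^2 = 1/4).
r to a full niece or nephew = 0.25 (full aunt/uncle↔niece/nephew: two paths of length 3 through the shared grandparent pair: r = 2·(1/2)^3 = 1/4).
r to a great-grandoffspring = 0.125 (three parent–offspring links: r = (1/2)^3 = 1/8).
Summing one r·B term per recipient: 1·0.25·0.276 + 2·0.25·0.542 + 4·0.125·0.373 = 0.5265.

0.5265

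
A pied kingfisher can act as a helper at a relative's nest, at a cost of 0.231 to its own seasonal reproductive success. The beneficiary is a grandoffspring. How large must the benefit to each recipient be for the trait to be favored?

0.924

r to a grandoffspring = 0.25 (two parent–offspring links: r = (1/2)^2 = 1/4).
Hamilton's rule with n recipients of equal r: n·r·B > C, so B > C/(n·r) = 0.231/(1·0.25) = 0.924.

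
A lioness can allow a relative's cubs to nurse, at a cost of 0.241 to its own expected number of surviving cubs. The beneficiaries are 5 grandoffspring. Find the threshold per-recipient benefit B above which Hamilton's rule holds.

0.1928

r to a grandoffspring = 1/4 (two parent–offspring links: r = (1/2)^2 = 1/4).
Hamilton's rule with n recipients of equal r: n·r·B > C, so B > C/(n·r) = 0.241/(5·0.25) = 0.1928.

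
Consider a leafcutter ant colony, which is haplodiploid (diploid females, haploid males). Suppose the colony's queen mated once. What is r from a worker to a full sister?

Haplodiploid full sisters inherit their father's entire haploid genome identically (contributing 1/2) and on average half of their mother's contribution (1/2 · 1/2 = 1/4); r = 1/2 + 1/4 = 3/4.

0.75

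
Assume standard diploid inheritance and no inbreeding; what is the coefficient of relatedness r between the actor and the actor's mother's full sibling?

0.25

Each parent–offspring link contributes a factor of 1/2, and independent paths through distinct common ancestors add.
Full aunt/uncle↔niece/nephew: two paths of length 3 through the shared grandparent pair: r = 2·(1/2)^3 = 1/4.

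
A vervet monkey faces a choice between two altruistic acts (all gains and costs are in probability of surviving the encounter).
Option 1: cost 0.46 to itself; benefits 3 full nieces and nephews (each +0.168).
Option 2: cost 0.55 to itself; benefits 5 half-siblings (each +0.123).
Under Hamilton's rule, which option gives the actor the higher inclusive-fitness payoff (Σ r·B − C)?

Option 1: r to a full niece or nephew = 0.25.
Option 1: Σ r·B − C = (3·0.25·0.168) − 0.46 = -0.334.
Option 2: r to a half-sibling = 0.25.
Option 2: Σ r·B − C = (5·0.25·0.123) − 0.55 = -0.39625.
Option 1 has the higher net inclusive-fitness payoff.

Option 1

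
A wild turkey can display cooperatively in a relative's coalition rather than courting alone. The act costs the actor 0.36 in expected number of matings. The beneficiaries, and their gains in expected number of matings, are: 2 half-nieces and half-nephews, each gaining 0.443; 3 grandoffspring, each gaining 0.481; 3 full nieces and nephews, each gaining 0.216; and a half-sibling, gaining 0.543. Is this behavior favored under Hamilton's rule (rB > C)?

Yes

Hamilton's rule: the trait is favored when the sum of r·B over every recipient exceeds the actor's cost C.
r to a half-niece or half-nephew = 1/8 (half-aunt/uncle↔niece/nephew: one path of length 3: r = (1/2)^3 = 1/8).
r to a grandoffspring = 0.25 (two parent–offspring links: r = (1/2)^2 = 1/4).
r to a full niece or nephew = 1/4 (full aunt/uncle↔niece/nephew: two paths of length 3 through the shared grandparent pair: r = 2·(1/2)^3 = 1/4).
r to a half-sibling = 1/4 (half-sibs share one parent — one path of length 2: r = (1/2)^2 = 1/4).
Summing one r·B term per recipient: 2·0.125·0.443 + 3·0.25·0.481 + 3·0.25·0.216 + 1·0.25·0.543 = 0.76925.
0.76925 > 0.36: the indirect benefit exceeds the cost.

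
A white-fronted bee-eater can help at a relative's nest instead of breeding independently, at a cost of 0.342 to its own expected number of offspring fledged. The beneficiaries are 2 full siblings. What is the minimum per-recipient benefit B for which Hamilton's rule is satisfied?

0.342

r to a full sibling = 1/2 (full sibs share both parents — two paths of length 2: r = 2·(1/2)^2 = 1/2).
Hamilton's rule with n recipients of equal r: n·r·B > C, so B > C/(n·r) = 0.342/(2·0.5) = 0.342.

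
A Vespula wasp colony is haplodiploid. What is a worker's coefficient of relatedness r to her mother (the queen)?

0.5

One meiotic link between diploid queen and diploid daughter: r = 1/2.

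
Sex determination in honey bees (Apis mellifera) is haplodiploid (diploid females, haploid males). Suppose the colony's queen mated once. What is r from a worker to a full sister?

Haplodiploid full sisters inherit their father's entire haploid genome identically (contributing 1/2) and on average half of their mother's contribution (1/2 · 1/2 = 1/4); r = 1/2 + 1/4 = 3/4.

0.75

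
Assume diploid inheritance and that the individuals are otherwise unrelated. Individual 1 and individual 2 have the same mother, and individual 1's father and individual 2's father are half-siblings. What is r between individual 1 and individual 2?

0.3125

Relatedness sums over independent paths through distinct common ancestors.
Individual 1 and individual 2 are related in two ways: half-sibs through their shared mother (r = 1/4) and half first cousins through their fathers (r = 1/16).
r = 1/4 + 1/16 = 5/16 = 0.3125.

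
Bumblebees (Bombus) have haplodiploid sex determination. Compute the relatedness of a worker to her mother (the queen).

0.5

One meiotic link between diploid queen and diploid daughter: r = 1/2.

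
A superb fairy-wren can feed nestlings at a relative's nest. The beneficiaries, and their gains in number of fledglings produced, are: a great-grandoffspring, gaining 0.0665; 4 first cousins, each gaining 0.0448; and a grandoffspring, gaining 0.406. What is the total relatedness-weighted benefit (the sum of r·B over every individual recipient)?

r to a great-grandoffspring = 0.125 (three parent–offspring links: r = (1/2)^3 = 1/8).
r to a first cousin = 1/8 (first cousins share one grandparent pair — two paths of length 4: r = 2·(1/2)^4 = 1/8).
r to a grandoffspring = 1/4 (two parent–offspring links: r = (1/2)^2 = 1/4).
Summing one r·B term per recipient: 1·0.125·0.0665 + 4·0.125·0.0448 + 1·0.25·0.406 = 0.1322125.

0.1322125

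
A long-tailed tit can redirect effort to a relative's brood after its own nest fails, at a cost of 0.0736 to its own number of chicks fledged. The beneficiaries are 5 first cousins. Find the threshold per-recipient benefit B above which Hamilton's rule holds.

r to a first cousin = 0.125 (first cousins share one grandparent pair — two paths of length 4: r = 2·(1/2)^4 = 1/8).
Hamilton's rule with n recipients of equal r: n·r·B > C, so B > C/(n·r) = 0.0736/(5·0.125) = 0.1178.

0.1178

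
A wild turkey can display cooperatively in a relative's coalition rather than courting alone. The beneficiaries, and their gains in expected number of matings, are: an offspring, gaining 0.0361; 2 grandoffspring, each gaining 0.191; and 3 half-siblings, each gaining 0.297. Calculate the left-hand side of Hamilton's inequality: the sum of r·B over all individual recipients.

r to an offspring = 0.5 (one parent–offspring link: r = (1/2)^1 = 1/2).
r to a grandoffspring = 0.25 (two parent–offspring links: r = (1/2)^2 = 1/4).
r to a half-sibling = 1/4 (half-sibs share one parent — one path of length 2: r = (1/2)^2 = 1/4).
Summing one r·B term per recipient: 1·0.5·0.0361 + 2·0.25·0.191 + 3·0.25·0.297 = 0.3363.

0.3363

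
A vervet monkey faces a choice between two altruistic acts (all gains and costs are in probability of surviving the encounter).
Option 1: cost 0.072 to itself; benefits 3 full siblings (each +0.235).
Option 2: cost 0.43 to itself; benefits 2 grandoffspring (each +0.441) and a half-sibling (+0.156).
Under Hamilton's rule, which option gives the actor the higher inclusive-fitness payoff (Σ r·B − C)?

Option 1: r to a full sibling = 0.5.
Option 1: Σ r·B − C = (3·0.5·0.235) − 0.072 = 0.2805.
Option 2: r to a grandoffspring = 0.25.
Option 2: r to a half-sibling = 0.25.
Option 2: Σ r·B − C = (2·0.25·0.441 + 1·0.25·0.156) − 0.43 = -0.1705.
Option 1 has the higher net inclusive-fitness payoff.

Option 1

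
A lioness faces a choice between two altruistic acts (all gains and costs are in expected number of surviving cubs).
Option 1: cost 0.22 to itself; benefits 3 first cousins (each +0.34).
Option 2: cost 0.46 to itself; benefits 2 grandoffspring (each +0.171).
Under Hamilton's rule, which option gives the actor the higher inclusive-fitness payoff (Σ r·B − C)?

Option 1: r to a first cousin = 0.125.
Option 1: Σ r·B − C = (3·0.125·0.34) − 0.22 = -0.0925.
Option 2: r to a grandoffspring = 0.25.
Option 2: Σ r·B − C = (2·0.25·0.171) − 0.46 = -0.3745.
Option 1 has the higher net inclusive-fitness payoff.

Option 1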